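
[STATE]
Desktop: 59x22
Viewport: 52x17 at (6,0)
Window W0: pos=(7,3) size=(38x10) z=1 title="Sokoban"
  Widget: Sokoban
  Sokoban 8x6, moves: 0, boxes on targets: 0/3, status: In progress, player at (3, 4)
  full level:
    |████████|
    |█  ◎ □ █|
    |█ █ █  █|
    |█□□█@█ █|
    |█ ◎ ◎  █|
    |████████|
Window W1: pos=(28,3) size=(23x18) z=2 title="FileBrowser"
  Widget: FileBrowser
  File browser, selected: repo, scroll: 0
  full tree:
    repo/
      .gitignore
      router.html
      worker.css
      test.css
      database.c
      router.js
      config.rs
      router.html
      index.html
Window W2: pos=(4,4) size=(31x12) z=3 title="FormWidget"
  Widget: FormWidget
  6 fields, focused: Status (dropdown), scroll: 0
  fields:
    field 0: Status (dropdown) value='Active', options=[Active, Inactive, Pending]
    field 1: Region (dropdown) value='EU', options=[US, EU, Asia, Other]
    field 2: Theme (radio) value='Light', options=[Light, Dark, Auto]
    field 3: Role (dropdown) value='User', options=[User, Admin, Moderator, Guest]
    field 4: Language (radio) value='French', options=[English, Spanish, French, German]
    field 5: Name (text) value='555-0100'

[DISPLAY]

                                                    
                                                    
                                                    
 ┏━━━━━━━━━━━━━━━━━━━━┏━━━━━━━━━━━━━━━━━━━━━┓       
━━━━━━━━━━━━━━━━━━━━━━━━━━━━┓rowser         ┃       
FormWidget                  ┃───────────────┨       
────────────────────────────┨repo/          ┃       
 Status:     [Active      ▼]┃itignore       ┃       
 Region:     [EU          ▼]┃uter.html      ┃       
 Theme:      (●) Light  ( ) ┃rker.css       ┃       
 Role:       [User        ▼]┃st.css         ┃       
 Language:   ( ) English  ( ┃tabase.c       ┃       
 Name:       [555-0100     ]┃uter.js        ┃       
                            ┃nfig.rs        ┃       
                            ┃uter.html      ┃       
━━━━━━━━━━━━━━━━━━━━━━━━━━━━┛dex.html       ┃       
                      ┃                     ┃       


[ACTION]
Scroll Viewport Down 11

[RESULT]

FormWidget                  ┃───────────────┨       
────────────────────────────┨repo/          ┃       
 Status:     [Active      ▼]┃itignore       ┃       
 Region:     [EU          ▼]┃uter.html      ┃       
 Theme:      (●) Light  ( ) ┃rker.css       ┃       
 Role:       [User        ▼]┃st.css         ┃       
 Language:   ( ) English  ( ┃tabase.c       ┃       
 Name:       [555-0100     ]┃uter.js        ┃       
                            ┃nfig.rs        ┃       
                            ┃uter.html      ┃       
━━━━━━━━━━━━━━━━━━━━━━━━━━━━┛dex.html       ┃       
                      ┃                     ┃       
                      ┃                     ┃       
                      ┃                     ┃       
                      ┃                     ┃       
                      ┗━━━━━━━━━━━━━━━━━━━━━┛       
                                                    


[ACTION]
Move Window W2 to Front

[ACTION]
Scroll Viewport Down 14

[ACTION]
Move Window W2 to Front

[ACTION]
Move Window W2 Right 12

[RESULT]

 ┠────────┃ FormWidget                  ┃───┨       
 ┃████████┠─────────────────────────────┨   ┃       
 ┃█  ◎ □ █┃> Status:     [Active      ▼]┃   ┃       
 ┃█ █ █  █┃  Region:     [EU          ▼]┃   ┃       
 ┃█□□█@█ █┃  Theme:      (●) Light  ( ) ┃   ┃       
 ┃█ ◎ ◎  █┃  Role:       [User        ▼]┃   ┃       
 ┃████████┃  Language:   ( ) English  ( ┃   ┃       
 ┗━━━━━━━━┃  Name:       [555-0100     ]┃   ┃       
          ┃                             ┃   ┃       
          ┃                             ┃   ┃       
          ┗━━━━━━━━━━━━━━━━━━━━━━━━━━━━━┛   ┃       
                      ┃                     ┃       
                      ┃                     ┃       
                      ┃                     ┃       
                      ┃                     ┃       
                      ┗━━━━━━━━━━━━━━━━━━━━━┛       
                                                    


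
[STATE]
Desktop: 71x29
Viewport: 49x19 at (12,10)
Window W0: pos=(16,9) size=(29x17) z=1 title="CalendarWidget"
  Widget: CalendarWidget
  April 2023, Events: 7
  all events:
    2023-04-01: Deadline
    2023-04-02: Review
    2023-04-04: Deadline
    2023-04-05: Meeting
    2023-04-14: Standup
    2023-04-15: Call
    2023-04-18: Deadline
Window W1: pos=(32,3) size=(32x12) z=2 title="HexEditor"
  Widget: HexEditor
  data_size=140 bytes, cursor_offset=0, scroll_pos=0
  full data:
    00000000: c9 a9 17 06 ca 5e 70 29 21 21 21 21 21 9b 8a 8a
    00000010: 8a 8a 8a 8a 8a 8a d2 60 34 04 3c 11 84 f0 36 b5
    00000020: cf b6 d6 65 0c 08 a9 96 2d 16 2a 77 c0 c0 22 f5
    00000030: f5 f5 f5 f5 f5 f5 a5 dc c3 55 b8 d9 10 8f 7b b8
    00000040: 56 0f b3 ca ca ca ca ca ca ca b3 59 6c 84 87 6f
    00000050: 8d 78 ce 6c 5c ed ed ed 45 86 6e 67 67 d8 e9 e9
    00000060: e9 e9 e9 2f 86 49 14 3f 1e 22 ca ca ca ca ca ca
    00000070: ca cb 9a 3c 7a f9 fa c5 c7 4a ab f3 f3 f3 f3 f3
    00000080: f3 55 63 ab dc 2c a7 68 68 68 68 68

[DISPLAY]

    ┃ CalendarWidget┃00000040  56 0f b3 ca ca ca 
    ┠───────────────┃00000050  8d 78 ce 6c 5c ed 
    ┃         April ┃00000060  e9 e9 e9 2f 86 49 
    ┃Mo Tu We Th Fr ┃00000070  ca cb 9a 3c 7a f9 
    ┃               ┗━━━━━━━━━━━━━━━━━━━━━━━━━━━━
    ┃ 3  4*  5*  6  7  8  9     ┃                
    ┃10 11 12 13 14* 15* 16     ┃                
    ┃17 18* 19 20 21 22 23      ┃                
    ┃24 25 26 27 28 29 30       ┃                
    ┃                           ┃                
    ┃                           ┃                
    ┃                           ┃                
    ┃                           ┃                
    ┃                           ┃                
    ┃                           ┃                
    ┗━━━━━━━━━━━━━━━━━━━━━━━━━━━┛                
                                                 
                                                 
                                                 


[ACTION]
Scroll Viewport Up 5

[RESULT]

                    ┠────────────────────────────
                    ┃00000000  C9 a9 17 06 ca 5e 
                    ┃00000010  8a 8a 8a 8a 8a 8a 
                    ┃00000020  cf b6 d6 65 0c 08 
    ┏━━━━━━━━━━━━━━━┃00000030  f5 f5 f5 f5 f5 f5 
    ┃ CalendarWidget┃00000040  56 0f b3 ca ca ca 
    ┠───────────────┃00000050  8d 78 ce 6c 5c ed 
    ┃         April ┃00000060  e9 e9 e9 2f 86 49 
    ┃Mo Tu We Th Fr ┃00000070  ca cb 9a 3c 7a f9 
    ┃               ┗━━━━━━━━━━━━━━━━━━━━━━━━━━━━
    ┃ 3  4*  5*  6  7  8  9     ┃                
    ┃10 11 12 13 14* 15* 16     ┃                
    ┃17 18* 19 20 21 22 23      ┃                
    ┃24 25 26 27 28 29 30       ┃                
    ┃                           ┃                
    ┃                           ┃                
    ┃                           ┃                
    ┃                           ┃                
    ┃                           ┃                


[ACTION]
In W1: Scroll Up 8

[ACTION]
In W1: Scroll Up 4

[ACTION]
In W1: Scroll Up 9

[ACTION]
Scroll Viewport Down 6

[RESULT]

    ┃ CalendarWidget┃00000040  56 0f b3 ca ca ca 
    ┠───────────────┃00000050  8d 78 ce 6c 5c ed 
    ┃         April ┃00000060  e9 e9 e9 2f 86 49 
    ┃Mo Tu We Th Fr ┃00000070  ca cb 9a 3c 7a f9 
    ┃               ┗━━━━━━━━━━━━━━━━━━━━━━━━━━━━
    ┃ 3  4*  5*  6  7  8  9     ┃                
    ┃10 11 12 13 14* 15* 16     ┃                
    ┃17 18* 19 20 21 22 23      ┃                
    ┃24 25 26 27 28 29 30       ┃                
    ┃                           ┃                
    ┃                           ┃                
    ┃                           ┃                
    ┃                           ┃                
    ┃                           ┃                
    ┃                           ┃                
    ┗━━━━━━━━━━━━━━━━━━━━━━━━━━━┛                
                                                 
                                                 
                                                 


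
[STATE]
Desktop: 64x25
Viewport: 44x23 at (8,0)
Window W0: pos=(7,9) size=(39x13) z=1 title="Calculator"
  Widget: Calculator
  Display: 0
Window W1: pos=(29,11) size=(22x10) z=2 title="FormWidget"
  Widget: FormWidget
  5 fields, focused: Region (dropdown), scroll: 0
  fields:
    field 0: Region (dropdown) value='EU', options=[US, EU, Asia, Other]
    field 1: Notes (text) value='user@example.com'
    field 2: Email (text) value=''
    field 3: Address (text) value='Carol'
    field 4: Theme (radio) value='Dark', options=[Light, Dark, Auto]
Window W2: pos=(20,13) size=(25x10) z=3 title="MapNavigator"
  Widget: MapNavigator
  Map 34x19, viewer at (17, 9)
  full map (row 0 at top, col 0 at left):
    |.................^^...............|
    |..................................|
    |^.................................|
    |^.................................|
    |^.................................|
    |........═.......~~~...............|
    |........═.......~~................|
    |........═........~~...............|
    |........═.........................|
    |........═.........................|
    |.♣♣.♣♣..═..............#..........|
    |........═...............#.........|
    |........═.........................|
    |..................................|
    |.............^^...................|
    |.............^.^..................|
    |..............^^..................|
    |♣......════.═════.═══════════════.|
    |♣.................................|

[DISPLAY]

                                            
                                            
                                            
                                            
                                            
                                            
                                            
                                            
                                            
━━━━━━━━━━━━━━━━━━━━━━━━━━━━━━━━━━━━━┓      
 Calculator                          ┃      
─────────────────────┏━━━━━━━━━━━━━━━━━━━━┓ 
                     ┃ FormWidget         ┃ 
┌───┬───┬───┏━━━━━━━━━━━━━━━━━━━━━━━┓─────┨ 
│ 7 │ 8 │ 9 ┃ MapNavigator          ┃EU ▼]┃ 
├───┼───┼───┠───────────────────────┨user]┃ 
│ 4 │ 5 │ 6 ┃..═.......~~...........┃    ]┃ 
├───┼───┼───┃..═........~~..........┃Caro]┃ 
│ 1 │ 2 │ 3 ┃..═....................┃ ) Li┃ 
├───┼───┼───┃..═........@...........┃     ┃ 
│ 0 │ . │ = ┃..═..............#.....┃━━━━━┛ 
━━━━━━━━━━━━┃..═...............#....┃┛      
            ┗━━━━━━━━━━━━━━━━━━━━━━━┛       


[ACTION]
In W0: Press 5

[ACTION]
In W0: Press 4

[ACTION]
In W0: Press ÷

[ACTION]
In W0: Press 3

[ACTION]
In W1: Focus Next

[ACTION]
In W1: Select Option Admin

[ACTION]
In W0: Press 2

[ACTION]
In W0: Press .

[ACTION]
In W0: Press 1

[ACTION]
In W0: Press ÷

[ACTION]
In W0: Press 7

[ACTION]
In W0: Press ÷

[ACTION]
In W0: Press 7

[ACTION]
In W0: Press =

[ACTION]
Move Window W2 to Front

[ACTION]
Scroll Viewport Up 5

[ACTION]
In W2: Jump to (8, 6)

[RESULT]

                                            
                                            
                                            
                                            
                                            
                                            
                                            
                                            
                                            
━━━━━━━━━━━━━━━━━━━━━━━━━━━━━━━━━━━━━┓      
 Calculator                          ┃      
─────────────────────┏━━━━━━━━━━━━━━━━━━━━┓ 
                     ┃ FormWidget         ┃ 
┌───┬───┬───┏━━━━━━━━━━━━━━━━━━━━━━━┓─────┨ 
│ 7 │ 8 │ 9 ┃ MapNavigator          ┃EU ▼]┃ 
├───┼───┼───┠───────────────────────┨user]┃ 
│ 4 │ 5 │ 6 ┃   ^...................┃    ]┃ 
├───┼───┼───┃   ^...................┃Caro]┃ 
│ 1 │ 2 │ 3 ┃   ........═.......~~~.┃ ) Li┃ 
├───┼───┼───┃   ........@.......~~..┃     ┃ 
│ 0 │ . │ = ┃   ........═........~~.┃━━━━━┛ 
━━━━━━━━━━━━┃   ........═...........┃┛      
            ┗━━━━━━━━━━━━━━━━━━━━━━━┛       


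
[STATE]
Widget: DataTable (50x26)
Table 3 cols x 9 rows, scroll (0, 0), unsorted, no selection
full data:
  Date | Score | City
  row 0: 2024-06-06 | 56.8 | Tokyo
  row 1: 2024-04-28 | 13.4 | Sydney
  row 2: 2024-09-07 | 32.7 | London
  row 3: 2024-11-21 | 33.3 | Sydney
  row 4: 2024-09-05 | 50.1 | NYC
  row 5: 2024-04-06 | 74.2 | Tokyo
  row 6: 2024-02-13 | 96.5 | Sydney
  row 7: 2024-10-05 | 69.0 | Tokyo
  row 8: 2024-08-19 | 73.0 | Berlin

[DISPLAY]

Date      │Score│City                             
──────────┼─────┼──────                           
2024-06-06│56.8 │Tokyo                            
2024-04-28│13.4 │Sydney                           
2024-09-07│32.7 │London                           
2024-11-21│33.3 │Sydney                           
2024-09-05│50.1 │NYC                              
2024-04-06│74.2 │Tokyo                            
2024-02-13│96.5 │Sydney                           
2024-10-05│69.0 │Tokyo                            
2024-08-19│73.0 │Berlin                           
                                                  
                                                  
                                                  
                                                  
                                                  
                                                  
                                                  
                                                  
                                                  
                                                  
                                                  
                                                  
                                                  
                                                  
                                                  


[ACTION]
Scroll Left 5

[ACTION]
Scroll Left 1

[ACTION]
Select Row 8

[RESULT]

Date      │Score│City                             
──────────┼─────┼──────                           
2024-06-06│56.8 │Tokyo                            
2024-04-28│13.4 │Sydney                           
2024-09-07│32.7 │London                           
2024-11-21│33.3 │Sydney                           
2024-09-05│50.1 │NYC                              
2024-04-06│74.2 │Tokyo                            
2024-02-13│96.5 │Sydney                           
2024-10-05│69.0 │Tokyo                            
>024-08-19│73.0 │Berlin                           
                                                  
                                                  
                                                  
                                                  
                                                  
                                                  
                                                  
                                                  
                                                  
                                                  
                                                  
                                                  
                                                  
                                                  
                                                  


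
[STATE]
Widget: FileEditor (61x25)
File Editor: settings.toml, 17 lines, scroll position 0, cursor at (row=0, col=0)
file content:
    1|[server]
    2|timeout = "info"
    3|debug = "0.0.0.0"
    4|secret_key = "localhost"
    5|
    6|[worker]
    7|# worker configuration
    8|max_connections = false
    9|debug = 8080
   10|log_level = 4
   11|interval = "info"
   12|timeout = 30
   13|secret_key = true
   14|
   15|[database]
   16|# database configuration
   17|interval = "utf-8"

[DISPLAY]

█server]                                                    ▲
timeout = "info"                                            █
debug = "0.0.0.0"                                           ░
secret_key = "localhost"                                    ░
                                                            ░
[worker]                                                    ░
# worker configuration                                      ░
max_connections = false                                     ░
debug = 8080                                                ░
log_level = 4                                               ░
interval = "info"                                           ░
timeout = 30                                                ░
secret_key = true                                           ░
                                                            ░
[database]                                                  ░
# database configuration                                    ░
interval = "utf-8"                                          ░
                                                            ░
                                                            ░
                                                            ░
                                                            ░
                                                            ░
                                                            ░
                                                            ░
                                                            ▼


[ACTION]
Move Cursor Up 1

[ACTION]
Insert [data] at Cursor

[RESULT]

data█server]                                                ▲
timeout = "info"                                            █
debug = "0.0.0.0"                                           ░
secret_key = "localhost"                                    ░
                                                            ░
[worker]                                                    ░
# worker configuration                                      ░
max_connections = false                                     ░
debug = 8080                                                ░
log_level = 4                                               ░
interval = "info"                                           ░
timeout = 30                                                ░
secret_key = true                                           ░
                                                            ░
[database]                                                  ░
# database configuration                                    ░
interval = "utf-8"                                          ░
                                                            ░
                                                            ░
                                                            ░
                                                            ░
                                                            ░
                                                            ░
                                                            ░
                                                            ▼


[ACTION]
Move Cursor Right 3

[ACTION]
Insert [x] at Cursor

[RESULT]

data[sex█ver]                                               ▲
timeout = "info"                                            █
debug = "0.0.0.0"                                           ░
secret_key = "localhost"                                    ░
                                                            ░
[worker]                                                    ░
# worker configuration                                      ░
max_connections = false                                     ░
debug = 8080                                                ░
log_level = 4                                               ░
interval = "info"                                           ░
timeout = 30                                                ░
secret_key = true                                           ░
                                                            ░
[database]                                                  ░
# database configuration                                    ░
interval = "utf-8"                                          ░
                                                            ░
                                                            ░
                                                            ░
                                                            ░
                                                            ░
                                                            ░
                                                            ░
                                                            ▼


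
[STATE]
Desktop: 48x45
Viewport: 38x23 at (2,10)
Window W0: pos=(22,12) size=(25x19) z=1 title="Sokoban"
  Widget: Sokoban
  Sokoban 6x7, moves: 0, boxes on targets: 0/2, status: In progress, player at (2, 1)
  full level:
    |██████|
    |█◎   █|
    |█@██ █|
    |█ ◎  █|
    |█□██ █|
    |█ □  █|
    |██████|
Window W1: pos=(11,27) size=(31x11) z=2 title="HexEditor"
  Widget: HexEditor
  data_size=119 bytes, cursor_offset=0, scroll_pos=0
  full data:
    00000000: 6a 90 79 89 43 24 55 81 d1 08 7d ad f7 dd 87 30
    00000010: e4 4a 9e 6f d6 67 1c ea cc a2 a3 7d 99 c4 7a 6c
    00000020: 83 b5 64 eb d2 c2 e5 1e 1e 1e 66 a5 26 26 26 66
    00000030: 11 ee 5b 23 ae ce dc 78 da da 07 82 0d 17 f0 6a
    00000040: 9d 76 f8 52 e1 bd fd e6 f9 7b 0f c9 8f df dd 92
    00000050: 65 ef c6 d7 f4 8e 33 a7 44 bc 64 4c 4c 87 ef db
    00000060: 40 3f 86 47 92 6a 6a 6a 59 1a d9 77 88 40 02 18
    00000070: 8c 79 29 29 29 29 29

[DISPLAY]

                                      
                                      
                    ┏━━━━━━━━━━━━━━━━━
                    ┃ Sokoban         
                    ┠─────────────────
                    ┃██████           
                    ┃█◎   █           
                    ┃█@██ █           
                    ┃█ ◎  █           
                    ┃█□██ █           
                    ┃█ □  █           
                    ┃██████           
                    ┃Moves: 0  0/2    
                    ┃                 
                    ┃                 
                    ┃                 
                    ┃                 
         ┏━━━━━━━━━━━━━━━━━━━━━━━━━━━━
         ┃ HexEditor                  
         ┠────────────────────────────
         ┃00000000  6A 90 79 89 43 24 
         ┃00000010  e4 4a 9e 6f d6 67 
         ┃00000020  83 b5 64 eb d2 c2 


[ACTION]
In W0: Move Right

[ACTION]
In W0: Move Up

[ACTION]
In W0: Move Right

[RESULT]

                                      
                                      
                    ┏━━━━━━━━━━━━━━━━━
                    ┃ Sokoban         
                    ┠─────────────────
                    ┃██████           
                    ┃█◎@  █           
                    ┃█ ██ █           
                    ┃█ ◎  █           
                    ┃█□██ █           
                    ┃█ □  █           
                    ┃██████           
                    ┃Moves: 2  0/2    
                    ┃                 
                    ┃                 
                    ┃                 
                    ┃                 
         ┏━━━━━━━━━━━━━━━━━━━━━━━━━━━━
         ┃ HexEditor                  
         ┠────────────────────────────
         ┃00000000  6A 90 79 89 43 24 
         ┃00000010  e4 4a 9e 6f d6 67 
         ┃00000020  83 b5 64 eb d2 c2 


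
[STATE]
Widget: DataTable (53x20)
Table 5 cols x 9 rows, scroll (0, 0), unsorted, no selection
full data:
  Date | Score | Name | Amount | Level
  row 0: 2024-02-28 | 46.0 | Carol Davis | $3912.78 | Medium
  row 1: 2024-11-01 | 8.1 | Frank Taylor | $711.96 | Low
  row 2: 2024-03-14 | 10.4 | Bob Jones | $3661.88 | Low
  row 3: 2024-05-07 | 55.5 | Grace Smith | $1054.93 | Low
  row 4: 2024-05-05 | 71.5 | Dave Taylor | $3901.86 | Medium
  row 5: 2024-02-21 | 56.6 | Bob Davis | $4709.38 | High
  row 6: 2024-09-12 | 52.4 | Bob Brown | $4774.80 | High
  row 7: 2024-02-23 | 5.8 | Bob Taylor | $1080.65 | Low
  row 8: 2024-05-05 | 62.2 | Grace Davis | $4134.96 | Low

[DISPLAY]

Date      │Score│Name        │Amount  │Level         
──────────┼─────┼────────────┼────────┼──────        
2024-02-28│46.0 │Carol Davis │$3912.78│Medium        
2024-11-01│8.1  │Frank Taylor│$711.96 │Low           
2024-03-14│10.4 │Bob Jones   │$3661.88│Low           
2024-05-07│55.5 │Grace Smith │$1054.93│Low           
2024-05-05│71.5 │Dave Taylor │$3901.86│Medium        
2024-02-21│56.6 │Bob Davis   │$4709.38│High          
2024-09-12│52.4 │Bob Brown   │$4774.80│High          
2024-02-23│5.8  │Bob Taylor  │$1080.65│Low           
2024-05-05│62.2 │Grace Davis │$4134.96│Low           
                                                     
                                                     
                                                     
                                                     
                                                     
                                                     
                                                     
                                                     
                                                     


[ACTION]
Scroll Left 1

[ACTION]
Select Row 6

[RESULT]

Date      │Score│Name        │Amount  │Level         
──────────┼─────┼────────────┼────────┼──────        
2024-02-28│46.0 │Carol Davis │$3912.78│Medium        
2024-11-01│8.1  │Frank Taylor│$711.96 │Low           
2024-03-14│10.4 │Bob Jones   │$3661.88│Low           
2024-05-07│55.5 │Grace Smith │$1054.93│Low           
2024-05-05│71.5 │Dave Taylor │$3901.86│Medium        
2024-02-21│56.6 │Bob Davis   │$4709.38│High          
>024-09-12│52.4 │Bob Brown   │$4774.80│High          
2024-02-23│5.8  │Bob Taylor  │$1080.65│Low           
2024-05-05│62.2 │Grace Davis │$4134.96│Low           
                                                     
                                                     
                                                     
                                                     
                                                     
                                                     
                                                     
                                                     
                                                     


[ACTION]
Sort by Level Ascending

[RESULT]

Date      │Score│Name        │Amount  │Level▲        
──────────┼─────┼────────────┼────────┼──────        
2024-02-21│56.6 │Bob Davis   │$4709.38│High          
2024-09-12│52.4 │Bob Brown   │$4774.80│High          
2024-11-01│8.1  │Frank Taylor│$711.96 │Low           
2024-03-14│10.4 │Bob Jones   │$3661.88│Low           
2024-05-07│55.5 │Grace Smith │$1054.93│Low           
2024-02-23│5.8  │Bob Taylor  │$1080.65│Low           
>024-05-05│62.2 │Grace Davis │$4134.96│Low           
2024-02-28│46.0 │Carol Davis │$3912.78│Medium        
2024-05-05│71.5 │Dave Taylor │$3901.86│Medium        
                                                     
                                                     
                                                     
                                                     
                                                     
                                                     
                                                     
                                                     
                                                     


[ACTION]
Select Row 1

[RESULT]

Date      │Score│Name        │Amount  │Level▲        
──────────┼─────┼────────────┼────────┼──────        
2024-02-21│56.6 │Bob Davis   │$4709.38│High          
>024-09-12│52.4 │Bob Brown   │$4774.80│High          
2024-11-01│8.1  │Frank Taylor│$711.96 │Low           
2024-03-14│10.4 │Bob Jones   │$3661.88│Low           
2024-05-07│55.5 │Grace Smith │$1054.93│Low           
2024-02-23│5.8  │Bob Taylor  │$1080.65│Low           
2024-05-05│62.2 │Grace Davis │$4134.96│Low           
2024-02-28│46.0 │Carol Davis │$3912.78│Medium        
2024-05-05│71.5 │Dave Taylor │$3901.86│Medium        
                                                     
                                                     
                                                     
                                                     
                                                     
                                                     
                                                     
                                                     
                                                     


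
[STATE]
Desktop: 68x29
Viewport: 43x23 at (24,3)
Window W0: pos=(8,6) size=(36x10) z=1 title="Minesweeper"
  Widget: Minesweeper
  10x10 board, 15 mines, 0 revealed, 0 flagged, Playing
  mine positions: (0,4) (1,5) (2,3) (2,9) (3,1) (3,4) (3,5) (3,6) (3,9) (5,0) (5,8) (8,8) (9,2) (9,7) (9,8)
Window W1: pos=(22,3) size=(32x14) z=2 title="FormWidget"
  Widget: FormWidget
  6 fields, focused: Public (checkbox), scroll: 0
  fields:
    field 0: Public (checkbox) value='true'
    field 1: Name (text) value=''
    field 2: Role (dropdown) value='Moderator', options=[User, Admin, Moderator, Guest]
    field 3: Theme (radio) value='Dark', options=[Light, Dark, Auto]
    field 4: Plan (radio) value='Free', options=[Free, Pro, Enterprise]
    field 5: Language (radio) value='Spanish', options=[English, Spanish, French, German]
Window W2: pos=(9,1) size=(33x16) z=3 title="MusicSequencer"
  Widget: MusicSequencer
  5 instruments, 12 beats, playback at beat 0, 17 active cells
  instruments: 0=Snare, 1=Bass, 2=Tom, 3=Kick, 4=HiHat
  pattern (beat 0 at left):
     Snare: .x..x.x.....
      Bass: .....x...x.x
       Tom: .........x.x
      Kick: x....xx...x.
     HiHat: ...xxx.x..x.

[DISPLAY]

─────────────────┨━━━━━━━━━━━┓             
8901             ┃           ┃             
····             ┃───────────┨             
·█·█             ┃           ┃             
·█·█             ┃          ]┃             
··█·             ┃rator    ▼]┃             
··█·             ┃ight  (●) D┃             
                 ┃ree  ( ) Pr┃             
                 ┃nglish  (●)┃             
                 ┃           ┃             
                 ┃           ┃             
                 ┃           ┃             
                 ┃           ┃             
━━━━━━━━━━━━━━━━━┛━━━━━━━━━━━┛             
                                           
                                           
                                           
                                           
                                           
                                           
                                           
                                           
                                           


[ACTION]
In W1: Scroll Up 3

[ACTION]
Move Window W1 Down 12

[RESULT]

─────────────────┨                         
8901             ┃                         
····             ┃                         
·█·█             ┃━┓                       
·█·█             ┃ ┃                       
··█·             ┃─┨                       
··█·             ┃ ┃                       
                 ┃ ┃                       
                 ┃ ┃                       
                 ┃ ┃                       
                 ┃ ┃                       
                 ┃ ┃                       
                 ┃━━━━━━━━━━━┓             
━━━━━━━━━━━━━━━━━┛           ┃             
─────────────────────────────┨             
 Public:     [x]             ┃             
 Name:       [              ]┃             
 Role:       [Moderator    ▼]┃             
 Theme:      ( ) Light  (●) D┃             
 Plan:       (●) Free  ( ) Pr┃             
 Language:   ( ) English  (●)┃             
                             ┃             
                             ┃             


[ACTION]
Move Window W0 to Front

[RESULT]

─────────────────┨                         
8901             ┃                         
····             ┃                         
━━━━━━━━━━━━━━━━━━━┓                       
                   ┃                       
───────────────────┨                       
                   ┃                       
                   ┃                       
                   ┃                       
                   ┃                       
                   ┃                       
                   ┃                       
━━━━━━━━━━━━━━━━━━━┛━━━━━━━━━┓             
━━━━━━━━━━━━━━━━━┛           ┃             
─────────────────────────────┨             
 Public:     [x]             ┃             
 Name:       [              ]┃             
 Role:       [Moderator    ▼]┃             
 Theme:      ( ) Light  (●) D┃             
 Plan:       (●) Free  ( ) Pr┃             
 Language:   ( ) English  (●)┃             
                             ┃             
                             ┃             


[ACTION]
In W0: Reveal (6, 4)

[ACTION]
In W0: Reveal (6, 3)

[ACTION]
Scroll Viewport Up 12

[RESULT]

                                           
━━━━━━━━━━━━━━━━━┓                         
r                ┃                         
─────────────────┨                         
8901             ┃                         
····             ┃                         
━━━━━━━━━━━━━━━━━━━┓                       
                   ┃                       
───────────────────┨                       
                   ┃                       
                   ┃                       
                   ┃                       
                   ┃                       
                   ┃                       
                   ┃                       
━━━━━━━━━━━━━━━━━━━┛━━━━━━━━━┓             
━━━━━━━━━━━━━━━━━┛           ┃             
─────────────────────────────┨             
 Public:     [x]             ┃             
 Name:       [              ]┃             
 Role:       [Moderator    ▼]┃             
 Theme:      ( ) Light  (●) D┃             
 Plan:       (●) Free  ( ) Pr┃             


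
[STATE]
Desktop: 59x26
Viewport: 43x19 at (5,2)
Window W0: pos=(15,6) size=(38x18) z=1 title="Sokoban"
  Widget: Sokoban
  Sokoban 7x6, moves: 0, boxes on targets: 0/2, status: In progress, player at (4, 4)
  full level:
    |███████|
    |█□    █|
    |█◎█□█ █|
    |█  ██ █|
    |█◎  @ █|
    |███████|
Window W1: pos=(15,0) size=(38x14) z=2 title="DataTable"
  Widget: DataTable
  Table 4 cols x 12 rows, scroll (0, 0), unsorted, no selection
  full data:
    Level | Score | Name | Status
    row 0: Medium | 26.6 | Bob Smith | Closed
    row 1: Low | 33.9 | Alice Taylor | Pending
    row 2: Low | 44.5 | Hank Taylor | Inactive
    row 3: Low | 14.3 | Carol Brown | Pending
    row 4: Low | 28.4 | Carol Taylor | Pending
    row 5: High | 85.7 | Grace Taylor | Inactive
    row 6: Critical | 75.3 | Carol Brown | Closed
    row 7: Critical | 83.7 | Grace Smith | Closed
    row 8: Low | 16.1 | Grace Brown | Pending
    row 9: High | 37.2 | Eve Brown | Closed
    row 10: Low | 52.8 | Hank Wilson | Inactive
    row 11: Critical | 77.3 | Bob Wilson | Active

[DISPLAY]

          ┠────────────────────────────────
          ┃Level   │Score│Name        │Stat
          ┃────────┼─────┼────────────┼────
          ┃Medium  │26.6 │Bob Smith   │Clos
          ┃Low     │33.9 │Alice Taylor│Pend
          ┃Low     │44.5 │Hank Taylor │Inac
          ┃Low     │14.3 │Carol Brown │Pend
          ┃Low     │28.4 │Carol Taylor│Pend
          ┃High    │85.7 │Grace Taylor│Inac
          ┃Critical│75.3 │Carol Brown │Clos
          ┃Critical│83.7 │Grace Smith │Clos
          ┗━━━━━━━━━━━━━━━━━━━━━━━━━━━━━━━━
          ┃███████                         
          ┃Moves: 0  0/2                   
          ┃                                
          ┃                                
          ┃                                
          ┃                                
          ┃                                


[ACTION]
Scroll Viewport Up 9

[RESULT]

          ┏━━━━━━━━━━━━━━━━━━━━━━━━━━━━━━━━
          ┃ DataTable                      
          ┠────────────────────────────────
          ┃Level   │Score│Name        │Stat
          ┃────────┼─────┼────────────┼────
          ┃Medium  │26.6 │Bob Smith   │Clos
          ┃Low     │33.9 │Alice Taylor│Pend
          ┃Low     │44.5 │Hank Taylor │Inac
          ┃Low     │14.3 │Carol Brown │Pend
          ┃Low     │28.4 │Carol Taylor│Pend
          ┃High    │85.7 │Grace Taylor│Inac
          ┃Critical│75.3 │Carol Brown │Clos
          ┃Critical│83.7 │Grace Smith │Clos
          ┗━━━━━━━━━━━━━━━━━━━━━━━━━━━━━━━━
          ┃███████                         
          ┃Moves: 0  0/2                   
          ┃                                
          ┃                                
          ┃                                


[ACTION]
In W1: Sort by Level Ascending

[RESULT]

          ┏━━━━━━━━━━━━━━━━━━━━━━━━━━━━━━━━
          ┃ DataTable                      
          ┠────────────────────────────────
          ┃Level  ▲│Score│Name        │Stat
          ┃────────┼─────┼────────────┼────
          ┃Critical│75.3 │Carol Brown │Clos
          ┃Critical│83.7 │Grace Smith │Clos
          ┃Critical│77.3 │Bob Wilson  │Acti
          ┃High    │85.7 │Grace Taylor│Inac
          ┃High    │37.2 │Eve Brown   │Clos
          ┃Low     │33.9 │Alice Taylor│Pend
          ┃Low     │44.5 │Hank Taylor │Inac
          ┃Low     │14.3 │Carol Brown │Pend
          ┗━━━━━━━━━━━━━━━━━━━━━━━━━━━━━━━━
          ┃███████                         
          ┃Moves: 0  0/2                   
          ┃                                
          ┃                                
          ┃                                


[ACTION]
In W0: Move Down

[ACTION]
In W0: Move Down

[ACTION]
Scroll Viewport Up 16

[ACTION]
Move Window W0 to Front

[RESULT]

          ┏━━━━━━━━━━━━━━━━━━━━━━━━━━━━━━━━
          ┃ DataTable                      
          ┠────────────────────────────────
          ┃Level  ▲│Score│Name        │Stat
          ┃────────┼─────┼────────────┼────
          ┃Critical│75.3 │Carol Brown │Clos
          ┏━━━━━━━━━━━━━━━━━━━━━━━━━━━━━━━━
          ┃ Sokoban                        
          ┠────────────────────────────────
          ┃███████                         
          ┃█□    █                         
          ┃█◎█□█ █                         
          ┃█  ██ █                         
          ┃█◎  @ █                         
          ┃███████                         
          ┃Moves: 0  0/2                   
          ┃                                
          ┃                                
          ┃                                
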